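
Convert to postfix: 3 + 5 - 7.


Left to right (same or higher precedence on left)
Postfix: 3 5 + 7 -


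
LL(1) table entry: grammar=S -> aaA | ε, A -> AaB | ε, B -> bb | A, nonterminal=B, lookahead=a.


For [B, a]: 'a' ∈ FIRST(A)
Entry: B -> A


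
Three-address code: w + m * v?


Break into single-operator statements:
t1 = m * v
t2 = w + t1


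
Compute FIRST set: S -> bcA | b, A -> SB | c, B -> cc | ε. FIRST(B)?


Per alternative of B: FIRST(cc) = {c}; FIRST(ε) = {ε}
FIRST(B) = {c, ε}


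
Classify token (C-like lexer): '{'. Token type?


Pattern: delimiter/punctuation
Type: PUNCTUATION


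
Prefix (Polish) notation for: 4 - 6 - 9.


left-to-right (same/higher precedence on left): tree is (- (- 4 6) 9)
Prefix: - - 4 6 9


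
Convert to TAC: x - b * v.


Break into single-operator statements:
t1 = b * v
t2 = x - t1


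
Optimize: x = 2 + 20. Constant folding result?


2 + 20 = 22 at compile time
Optimized: x = 22


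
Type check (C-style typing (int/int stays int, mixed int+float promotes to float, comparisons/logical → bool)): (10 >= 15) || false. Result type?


Operand types: bool || bool
Rule: logical operators take bool operands and yield bool
Result type: bool


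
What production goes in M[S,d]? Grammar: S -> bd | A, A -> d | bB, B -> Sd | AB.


For [S, d]: 'd' ∈ FIRST(A)
Entry: S -> A


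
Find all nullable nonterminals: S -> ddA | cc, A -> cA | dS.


A nonterminal is nullable iff some alternative derives ε (directly, or every symbol in it is nullable)
Nullable: {}


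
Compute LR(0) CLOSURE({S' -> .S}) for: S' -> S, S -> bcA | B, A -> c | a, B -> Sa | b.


Start: S' -> .S
For each item with dot before a nonterminal B, add B -> .γ for every B-production
Closure: [S' -> .S, S -> .bcA, S -> .B, B -> .Sa, B -> .b]


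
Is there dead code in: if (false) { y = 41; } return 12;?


condition is constant false, so the whole block is unreachable
Dead: 'if (false) { y = 41; }'


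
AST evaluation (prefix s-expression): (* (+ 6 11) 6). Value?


Evaluate inner: (+ 6 11) = 17
Evaluate root: (* 17 6) = 102
Result: 102


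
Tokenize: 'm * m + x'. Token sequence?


Scan left to right, longest-match per lexeme
Tokens: ID(m), OP(*), ID(m), OP(+), ID(x)


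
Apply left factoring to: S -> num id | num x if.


Common prefix: 'num'
Factored: S -> num S', S' -> id | x if


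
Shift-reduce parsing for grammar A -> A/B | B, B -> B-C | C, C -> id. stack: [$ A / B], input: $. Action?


handle 'A/B' on top; lookahead ∈ FOLLOW(A) = {/, $}
Action: reduce (A -> A/B)


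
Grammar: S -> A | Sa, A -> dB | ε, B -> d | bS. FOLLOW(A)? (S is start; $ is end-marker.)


$ ∈ FOLLOW(S). For each A -> αBβ: add FIRST(β)\{ε} to FOLLOW(B); if β nullable, add FOLLOW(A).
FOLLOW(A) = {$, a}


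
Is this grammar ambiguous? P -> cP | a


right-linear, alternatives start with distinct terminals 'c' vs 'a': unique leftmost derivation
Unambiguous


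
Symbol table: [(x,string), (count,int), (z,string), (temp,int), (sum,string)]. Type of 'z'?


Lookup 'z' → type string


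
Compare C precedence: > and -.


'-' is additive (level 9); '>' is relational (level 7)
Higher level binds tighter
'-' has higher precedence than '>'


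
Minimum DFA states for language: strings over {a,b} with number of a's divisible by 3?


Track (count of a) mod 3: states 0..2, accept at 0
Minimal DFA: 3 states


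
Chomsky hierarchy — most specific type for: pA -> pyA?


LHS has context (more than one symbol) and |LHS| ≤ |RHS|
Classification: Type 1 (Context-Sensitive)


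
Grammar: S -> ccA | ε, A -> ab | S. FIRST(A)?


Per alternative of A: FIRST(ab) = {a}; FIRST(S) = {c, ε}
FIRST(A) = {a, c, ε}


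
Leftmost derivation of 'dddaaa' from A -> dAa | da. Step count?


Derivation: A => dAa => ddAaa => dddaaa
Steps: 3


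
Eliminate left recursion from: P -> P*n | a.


Left-recursive alternatives: P*n; non-recursive: a
Introduce P': P -> aP', P' -> *nP' | ε


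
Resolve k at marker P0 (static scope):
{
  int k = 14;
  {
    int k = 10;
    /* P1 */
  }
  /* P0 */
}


k declared in the same block as P0
k = 14


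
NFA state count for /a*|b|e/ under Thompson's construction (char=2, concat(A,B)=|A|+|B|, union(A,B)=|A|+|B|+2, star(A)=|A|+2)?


Syntax tree has 3 char leaf(s), 2 union(s), 1 star(s)
chars contribute 3×2 = 6; each union adds +2; each star adds +2
Total: 6 + 4 + 2 = 12 states


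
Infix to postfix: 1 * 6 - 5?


Left to right (same or higher precedence on left)
Postfix: 1 6 * 5 -


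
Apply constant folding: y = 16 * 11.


16 * 11 = 176 at compile time
Optimized: y = 176


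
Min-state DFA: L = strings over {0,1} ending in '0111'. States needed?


Track the longest suffix of input matching a prefix of '0111': 5 classes (prefixes of length 0..4)
Minimal DFA: 5 states


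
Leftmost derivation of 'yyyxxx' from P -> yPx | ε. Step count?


Derivation: P => yPx => yyPxx => yyyPxxx => yyyxxx
Steps: 4


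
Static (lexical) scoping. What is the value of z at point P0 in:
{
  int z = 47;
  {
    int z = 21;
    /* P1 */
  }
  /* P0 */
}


z declared in the same block as P0
z = 47


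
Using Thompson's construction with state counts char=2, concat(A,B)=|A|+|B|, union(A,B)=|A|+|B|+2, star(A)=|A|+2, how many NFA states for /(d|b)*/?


Syntax tree has 2 char leaf(s), 1 union(s), 1 star(s)
chars contribute 2×2 = 4; each union adds +2; each star adds +2
Total: 4 + 2 + 2 = 8 states


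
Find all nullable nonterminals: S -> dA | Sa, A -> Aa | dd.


A nonterminal is nullable iff some alternative derives ε (directly, or every symbol in it is nullable)
Nullable: {}


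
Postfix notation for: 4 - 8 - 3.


Left to right (same or higher precedence on left)
Postfix: 4 8 - 3 -


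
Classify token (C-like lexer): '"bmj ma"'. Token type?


Pattern: double-quoted sequence
Type: STRING_LITERAL


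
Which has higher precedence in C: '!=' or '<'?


'<' is relational (level 7); '!=' is equality (level 6)
Higher level binds tighter
'<' has higher precedence than '!='


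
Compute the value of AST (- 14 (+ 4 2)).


Evaluate inner: (+ 4 2) = 6
Evaluate root: (- 14 6) = 8
Result: 8


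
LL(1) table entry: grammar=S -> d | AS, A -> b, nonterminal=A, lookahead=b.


For [A, b]: 'b' ∈ FIRST(b)
Entry: A -> b


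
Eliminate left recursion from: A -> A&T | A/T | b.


Left-recursive alternatives: A&T, A/T; non-recursive: b
Introduce A': A -> bA', A' -> &TA' | /TA' | ε


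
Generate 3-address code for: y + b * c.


Break into single-operator statements:
t1 = b * c
t2 = y + t1


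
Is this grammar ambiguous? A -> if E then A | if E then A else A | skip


dangling else: 'if E then if E then skip else skip' parses two ways
Ambiguous


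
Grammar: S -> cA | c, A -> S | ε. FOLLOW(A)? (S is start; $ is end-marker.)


$ ∈ FOLLOW(S). For each A -> αBβ: add FIRST(β)\{ε} to FOLLOW(B); if β nullable, add FOLLOW(A).
FOLLOW(A) = {$}


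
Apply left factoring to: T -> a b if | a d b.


Common prefix: 'a'
Factored: T -> a T', T' -> b if | d b


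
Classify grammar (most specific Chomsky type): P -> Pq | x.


Left-linear: every RHS is a terminal or one nonterminal followed by a terminal
Classification: Type 3 (Regular)


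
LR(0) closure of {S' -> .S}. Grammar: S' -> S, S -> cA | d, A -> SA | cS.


Start: S' -> .S
For each item with dot before a nonterminal B, add B -> .γ for every B-production
Closure: [S' -> .S, S -> .cA, S -> .d]


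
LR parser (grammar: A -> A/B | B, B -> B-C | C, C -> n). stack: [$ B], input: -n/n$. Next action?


shift '-' to continue B -> B-C
Action: shift


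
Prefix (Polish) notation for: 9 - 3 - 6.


left-to-right (same/higher precedence on left): tree is (- (- 9 3) 6)
Prefix: - - 9 3 6


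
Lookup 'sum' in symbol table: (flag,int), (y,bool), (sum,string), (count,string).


Lookup 'sum' → type string


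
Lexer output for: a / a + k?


Scan left to right, longest-match per lexeme
Tokens: ID(a), OP(/), ID(a), OP(+), ID(k)


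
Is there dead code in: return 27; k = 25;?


statement follows a return and is unreachable
Dead: 'k = 25'


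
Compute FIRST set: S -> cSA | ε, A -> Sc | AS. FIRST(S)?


Per alternative of S: FIRST(cSA) = {c}; FIRST(ε) = {ε}
FIRST(S) = {c, ε}


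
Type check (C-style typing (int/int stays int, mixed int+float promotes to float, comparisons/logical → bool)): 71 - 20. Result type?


Operand types: int - int
Rule: mixed int/float promotes to float; int/int stays int
Result type: int


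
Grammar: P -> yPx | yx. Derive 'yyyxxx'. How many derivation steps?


Derivation: P => yPx => yyPxx => yyyxxx
Steps: 3


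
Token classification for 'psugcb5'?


Pattern: letter/underscore followed by alphanumerics, not a keyword
Type: IDENTIFIER


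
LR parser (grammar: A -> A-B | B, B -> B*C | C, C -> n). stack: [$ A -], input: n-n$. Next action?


no handle ('A-' is not any RHS); shift 'n'
Action: shift


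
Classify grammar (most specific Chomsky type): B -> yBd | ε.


Single nonterminal LHS, but y^n d^n is not regular
Classification: Type 2 (Context-Free)


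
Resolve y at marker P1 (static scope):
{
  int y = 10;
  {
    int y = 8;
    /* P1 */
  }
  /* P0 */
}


y declared in the same block as P1
y = 8


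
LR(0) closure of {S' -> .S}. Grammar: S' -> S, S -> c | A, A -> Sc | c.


Start: S' -> .S
For each item with dot before a nonterminal B, add B -> .γ for every B-production
Closure: [S' -> .S, S -> .c, S -> .A, A -> .Sc, A -> .c]


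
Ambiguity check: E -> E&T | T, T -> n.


precedence layered via separate nonterminal T: deterministic
Unambiguous


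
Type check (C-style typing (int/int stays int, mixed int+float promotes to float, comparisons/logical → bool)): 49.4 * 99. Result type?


Operand types: float * int
Rule: mixed int/float promotes to float; int/int stays int
Result type: float


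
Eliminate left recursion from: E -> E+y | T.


Left-recursive alternatives: E+y; non-recursive: T
Introduce E': E -> TE', E' -> +yE' | ε


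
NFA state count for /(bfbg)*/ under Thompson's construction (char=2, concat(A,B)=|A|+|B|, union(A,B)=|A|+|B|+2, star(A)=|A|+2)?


Syntax tree has 4 char leaf(s), 0 union(s), 1 star(s)
chars contribute 4×2 = 8; each union adds +2; each star adds +2
Total: 8 + 0 + 2 = 10 states


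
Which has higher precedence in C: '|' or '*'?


'*' is multiplicative (level 10); '|' is bitwise OR (level 3)
Higher level binds tighter
'*' has higher precedence than '|'


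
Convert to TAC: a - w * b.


Break into single-operator statements:
t1 = w * b
t2 = a - t1


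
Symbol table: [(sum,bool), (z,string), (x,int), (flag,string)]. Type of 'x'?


Lookup 'x' → type int


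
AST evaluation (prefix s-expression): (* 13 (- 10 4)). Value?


Evaluate inner: (- 10 4) = 6
Evaluate root: (* 13 6) = 78
Result: 78


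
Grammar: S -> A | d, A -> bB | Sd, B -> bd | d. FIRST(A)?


Per alternative of A: FIRST(bB) = {b}; FIRST(Sd) = {b, d}
FIRST(A) = {b, d}


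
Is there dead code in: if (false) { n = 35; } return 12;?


condition is constant false, so the whole block is unreachable
Dead: 'if (false) { n = 35; }'


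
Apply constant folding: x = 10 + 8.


10 + 8 = 18 at compile time
Optimized: x = 18


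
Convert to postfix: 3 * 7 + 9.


Left to right (same or higher precedence on left)
Postfix: 3 7 * 9 +


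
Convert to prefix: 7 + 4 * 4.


'*' binds tighter: tree is (+ 7 (* 4 4))
Prefix: + 7 * 4 4


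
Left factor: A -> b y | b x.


Common prefix: 'b'
Factored: A -> b A', A' -> y | x


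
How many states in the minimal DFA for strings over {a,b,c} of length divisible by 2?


Track length mod 2: states 0..1, accept at 0
Minimal DFA: 2 states


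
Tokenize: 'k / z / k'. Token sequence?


Scan left to right, longest-match per lexeme
Tokens: ID(k), OP(/), ID(z), OP(/), ID(k)


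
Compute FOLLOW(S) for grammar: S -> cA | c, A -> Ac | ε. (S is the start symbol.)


$ ∈ FOLLOW(S). For each A -> αBβ: add FIRST(β)\{ε} to FOLLOW(B); if β nullable, add FOLLOW(A).
FOLLOW(S) = {$}


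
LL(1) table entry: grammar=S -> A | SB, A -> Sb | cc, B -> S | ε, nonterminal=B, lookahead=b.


For [B, b]: ε is nullable and 'b' ∈ FOLLOW(B)
Entry: B -> ε


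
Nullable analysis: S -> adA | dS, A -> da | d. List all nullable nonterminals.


A nonterminal is nullable iff some alternative derives ε (directly, or every symbol in it is nullable)
Nullable: {}


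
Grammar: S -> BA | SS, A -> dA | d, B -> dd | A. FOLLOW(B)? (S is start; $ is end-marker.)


$ ∈ FOLLOW(S). For each A -> αBβ: add FIRST(β)\{ε} to FOLLOW(B); if β nullable, add FOLLOW(A).
FOLLOW(B) = {d}


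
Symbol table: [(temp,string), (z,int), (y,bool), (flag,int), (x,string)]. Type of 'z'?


Lookup 'z' → type int


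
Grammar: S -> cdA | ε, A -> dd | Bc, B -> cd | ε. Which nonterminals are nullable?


A nonterminal is nullable iff some alternative derives ε (directly, or every symbol in it is nullable)
Nullable: {B, S}


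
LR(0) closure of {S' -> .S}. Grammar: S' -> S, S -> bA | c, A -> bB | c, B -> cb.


Start: S' -> .S
For each item with dot before a nonterminal B, add B -> .γ for every B-production
Closure: [S' -> .S, S -> .bA, S -> .c]


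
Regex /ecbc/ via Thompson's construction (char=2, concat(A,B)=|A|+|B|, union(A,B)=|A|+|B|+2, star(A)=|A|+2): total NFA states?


Syntax tree has 4 char leaf(s), 0 union(s), 0 star(s)
chars contribute 4×2 = 8; each union adds +2; each star adds +2
Total: 8 + 0 + 0 = 8 states


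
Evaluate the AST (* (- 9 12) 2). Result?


Evaluate inner: (- 9 12) = -3
Evaluate root: (* -3 2) = -6
Result: -6


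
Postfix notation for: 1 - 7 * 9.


* has higher precedence, evaluate 7*9 first
Postfix: 1 7 9 * -


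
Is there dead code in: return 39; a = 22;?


statement follows a return and is unreachable
Dead: 'a = 22'


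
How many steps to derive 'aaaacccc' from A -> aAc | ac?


Derivation: A => aAc => aaAcc => aaaAccc => aaaacccc
Steps: 4


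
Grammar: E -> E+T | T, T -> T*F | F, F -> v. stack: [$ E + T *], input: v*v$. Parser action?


no handle; shift 'v'
Action: shift


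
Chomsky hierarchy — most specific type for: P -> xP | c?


Right-linear: every RHS is a terminal or a terminal followed by one nonterminal
Classification: Type 3 (Regular)


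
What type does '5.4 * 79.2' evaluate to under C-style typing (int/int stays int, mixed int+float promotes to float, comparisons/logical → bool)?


Operand types: float * float
Rule: mixed int/float promotes to float; int/int stays int
Result type: float


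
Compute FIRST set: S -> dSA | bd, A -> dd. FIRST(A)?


Per alternative of A: FIRST(dd) = {d}
FIRST(A) = {d}


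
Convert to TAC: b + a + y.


Break into single-operator statements:
t1 = b + a
t2 = t1 + y


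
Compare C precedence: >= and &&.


'>=' is relational (level 7); '&&' is logical AND (level 2)
Higher level binds tighter
'>=' has higher precedence than '&&'


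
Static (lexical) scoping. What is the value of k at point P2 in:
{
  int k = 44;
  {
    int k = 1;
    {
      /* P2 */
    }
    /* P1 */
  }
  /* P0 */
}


P2's block does not declare k; resolves to the enclosing declaration at depth 1
k = 1


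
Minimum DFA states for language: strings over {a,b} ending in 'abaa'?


Track the longest suffix of input matching a prefix of 'abaa': 5 classes (prefixes of length 0..4)
Minimal DFA: 5 states


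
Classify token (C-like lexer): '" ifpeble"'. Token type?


Pattern: double-quoted sequence
Type: STRING_LITERAL


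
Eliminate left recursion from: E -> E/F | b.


Left-recursive alternatives: E/F; non-recursive: b
Introduce E': E -> bE', E' -> /FE' | ε


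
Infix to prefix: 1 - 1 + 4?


left-to-right (same/higher precedence on left): tree is (+ (- 1 1) 4)
Prefix: + - 1 1 4


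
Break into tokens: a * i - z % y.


Scan left to right, longest-match per lexeme
Tokens: ID(a), OP(*), ID(i), OP(-), ID(z), OP(%), ID(y)


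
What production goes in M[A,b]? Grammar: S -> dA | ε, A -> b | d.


For [A, b]: 'b' ∈ FIRST(b)
Entry: A -> b


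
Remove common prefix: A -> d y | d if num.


Common prefix: 'd'
Factored: A -> d A', A' -> y | if num


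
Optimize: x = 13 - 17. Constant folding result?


13 - 17 = -4 at compile time
Optimized: x = -4


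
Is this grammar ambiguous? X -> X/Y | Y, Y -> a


precedence layered via separate nonterminal Y: deterministic
Unambiguous


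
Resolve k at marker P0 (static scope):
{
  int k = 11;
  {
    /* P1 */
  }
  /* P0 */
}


k declared in the same block as P0
k = 11


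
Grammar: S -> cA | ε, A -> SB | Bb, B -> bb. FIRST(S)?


Per alternative of S: FIRST(cA) = {c}; FIRST(ε) = {ε}
FIRST(S) = {c, ε}


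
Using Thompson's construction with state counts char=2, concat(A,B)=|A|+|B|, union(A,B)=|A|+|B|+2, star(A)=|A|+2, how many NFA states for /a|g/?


Syntax tree has 2 char leaf(s), 1 union(s), 0 star(s)
chars contribute 2×2 = 4; each union adds +2; each star adds +2
Total: 4 + 2 + 0 = 6 states


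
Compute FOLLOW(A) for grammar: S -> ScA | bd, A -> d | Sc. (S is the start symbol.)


$ ∈ FOLLOW(S). For each A -> αBβ: add FIRST(β)\{ε} to FOLLOW(B); if β nullable, add FOLLOW(A).
FOLLOW(A) = {$, c}


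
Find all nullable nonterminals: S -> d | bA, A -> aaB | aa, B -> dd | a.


A nonterminal is nullable iff some alternative derives ε (directly, or every symbol in it is nullable)
Nullable: {}


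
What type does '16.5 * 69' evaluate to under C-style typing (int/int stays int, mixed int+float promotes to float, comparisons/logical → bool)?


Operand types: float * int
Rule: mixed int/float promotes to float; int/int stays int
Result type: float


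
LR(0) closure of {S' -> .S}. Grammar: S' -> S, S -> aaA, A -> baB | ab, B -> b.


Start: S' -> .S
For each item with dot before a nonterminal B, add B -> .γ for every B-production
Closure: [S' -> .S, S -> .aaA]


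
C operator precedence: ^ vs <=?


'<=' is relational (level 7); '^' is bitwise XOR (level 4)
Higher level binds tighter
'<=' has higher precedence than '^'


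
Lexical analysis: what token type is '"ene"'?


Pattern: double-quoted sequence
Type: STRING_LITERAL


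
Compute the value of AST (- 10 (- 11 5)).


Evaluate inner: (- 11 5) = 6
Evaluate root: (- 10 6) = 4
Result: 4


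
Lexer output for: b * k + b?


Scan left to right, longest-match per lexeme
Tokens: ID(b), OP(*), ID(k), OP(+), ID(b)


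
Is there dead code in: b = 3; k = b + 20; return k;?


b is read by k's definition; k is returned
No dead code


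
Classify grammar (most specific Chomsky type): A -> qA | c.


Right-linear: every RHS is a terminal or a terminal followed by one nonterminal
Classification: Type 3 (Regular)


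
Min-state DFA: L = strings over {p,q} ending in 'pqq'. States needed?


Track the longest suffix of input matching a prefix of 'pqq': 4 classes (prefixes of length 0..3)
Minimal DFA: 4 states


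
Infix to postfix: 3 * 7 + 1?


Left to right (same or higher precedence on left)
Postfix: 3 7 * 1 +


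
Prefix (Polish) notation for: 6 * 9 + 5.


left-to-right (same/higher precedence on left): tree is (+ (* 6 9) 5)
Prefix: + * 6 9 5


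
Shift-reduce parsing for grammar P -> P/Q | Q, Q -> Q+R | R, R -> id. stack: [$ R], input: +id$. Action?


'R' (not preceded by Q+) is the handle for Q -> R
Action: reduce (Q -> R)


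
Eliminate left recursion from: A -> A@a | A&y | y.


Left-recursive alternatives: A@a, A&y; non-recursive: y
Introduce A': A -> yA', A' -> @aA' | &yA' | ε


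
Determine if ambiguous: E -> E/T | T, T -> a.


precedence layered via separate nonterminal T: deterministic
Unambiguous


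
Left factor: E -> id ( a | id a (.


Common prefix: 'id'
Factored: E -> id E', E' -> ( a | a (


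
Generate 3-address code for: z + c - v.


Break into single-operator statements:
t1 = z + c
t2 = t1 - v


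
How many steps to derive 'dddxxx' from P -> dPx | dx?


Derivation: P => dPx => ddPxx => dddxxx
Steps: 3


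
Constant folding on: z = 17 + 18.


17 + 18 = 35 at compile time
Optimized: z = 35


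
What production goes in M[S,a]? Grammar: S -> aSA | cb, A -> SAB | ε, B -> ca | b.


For [S, a]: 'a' ∈ FIRST(aSA)
Entry: S -> aSA


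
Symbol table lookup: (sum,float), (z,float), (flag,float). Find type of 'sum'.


Lookup 'sum' → type float


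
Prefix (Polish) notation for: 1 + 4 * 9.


'*' binds tighter: tree is (+ 1 (* 4 9))
Prefix: + 1 * 4 9


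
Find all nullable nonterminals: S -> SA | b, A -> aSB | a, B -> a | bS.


A nonterminal is nullable iff some alternative derives ε (directly, or every symbol in it is nullable)
Nullable: {}


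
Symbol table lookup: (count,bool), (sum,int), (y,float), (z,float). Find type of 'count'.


Lookup 'count' → type bool


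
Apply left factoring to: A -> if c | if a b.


Common prefix: 'if'
Factored: A -> if A', A' -> c | a b


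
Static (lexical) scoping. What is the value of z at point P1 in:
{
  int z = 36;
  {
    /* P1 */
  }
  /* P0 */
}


P1's block does not declare z; resolves to the enclosing declaration at depth 0
z = 36


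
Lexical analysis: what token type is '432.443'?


Pattern: digits with a decimal point
Type: FLOAT_LITERAL


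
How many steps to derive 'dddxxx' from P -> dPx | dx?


Derivation: P => dPx => ddPxx => dddxxx
Steps: 3


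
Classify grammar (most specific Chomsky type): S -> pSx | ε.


Single nonterminal LHS, but p^n x^n is not regular
Classification: Type 2 (Context-Free)


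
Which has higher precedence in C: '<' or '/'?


'/' is multiplicative (level 10); '<' is relational (level 7)
Higher level binds tighter
'/' has higher precedence than '<'


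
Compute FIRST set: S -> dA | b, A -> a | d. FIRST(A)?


Per alternative of A: FIRST(a) = {a}; FIRST(d) = {d}
FIRST(A) = {a, d}


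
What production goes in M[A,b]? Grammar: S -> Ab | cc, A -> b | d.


For [A, b]: 'b' ∈ FIRST(b)
Entry: A -> b


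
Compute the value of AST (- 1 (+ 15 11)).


Evaluate inner: (+ 15 11) = 26
Evaluate root: (- 1 26) = -25
Result: -25


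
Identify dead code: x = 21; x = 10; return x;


first assignment to x is overwritten before any read
Dead: 'x = 21'


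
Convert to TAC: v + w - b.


Break into single-operator statements:
t1 = v + w
t2 = t1 - b


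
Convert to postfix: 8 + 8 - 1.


Left to right (same or higher precedence on left)
Postfix: 8 8 + 1 -


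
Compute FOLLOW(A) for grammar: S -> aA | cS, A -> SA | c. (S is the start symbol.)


$ ∈ FOLLOW(S). For each A -> αBβ: add FIRST(β)\{ε} to FOLLOW(B); if β nullable, add FOLLOW(A).
FOLLOW(A) = {$, a, c}


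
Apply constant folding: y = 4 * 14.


4 * 14 = 56 at compile time
Optimized: y = 56


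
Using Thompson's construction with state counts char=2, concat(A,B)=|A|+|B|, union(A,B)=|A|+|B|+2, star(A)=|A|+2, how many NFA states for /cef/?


Syntax tree has 3 char leaf(s), 0 union(s), 0 star(s)
chars contribute 3×2 = 6; each union adds +2; each star adds +2
Total: 6 + 0 + 0 = 6 states


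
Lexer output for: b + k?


Scan left to right, longest-match per lexeme
Tokens: ID(b), OP(+), ID(k)


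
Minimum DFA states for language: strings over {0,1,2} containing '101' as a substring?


KMP-style automaton: 3 progress states + 1 absorbing accept = 4
Minimal DFA: 4 states


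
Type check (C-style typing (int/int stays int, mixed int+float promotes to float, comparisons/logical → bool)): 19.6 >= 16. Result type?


Operand types: float >= int
Rule: comparison yields bool
Result type: bool


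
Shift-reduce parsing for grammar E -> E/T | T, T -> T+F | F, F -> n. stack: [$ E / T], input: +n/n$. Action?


'+' can extend T; shift to build T -> T+F
Action: shift


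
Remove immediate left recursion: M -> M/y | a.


Left-recursive alternatives: M/y; non-recursive: a
Introduce M': M -> aM', M' -> /yM' | ε


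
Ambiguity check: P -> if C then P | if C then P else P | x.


dangling else: 'if C then if C then x else x' parses two ways
Ambiguous


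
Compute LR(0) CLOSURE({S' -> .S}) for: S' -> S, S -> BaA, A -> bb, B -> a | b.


Start: S' -> .S
For each item with dot before a nonterminal B, add B -> .γ for every B-production
Closure: [S' -> .S, S -> .BaA, B -> .a, B -> .b]


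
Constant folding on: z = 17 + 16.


17 + 16 = 33 at compile time
Optimized: z = 33


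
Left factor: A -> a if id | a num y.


Common prefix: 'a'
Factored: A -> a A', A' -> if id | num y


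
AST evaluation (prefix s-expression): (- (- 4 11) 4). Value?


Evaluate inner: (- 4 11) = -7
Evaluate root: (- -7 4) = -11
Result: -11


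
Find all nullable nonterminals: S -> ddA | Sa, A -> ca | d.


A nonterminal is nullable iff some alternative derives ε (directly, or every symbol in it is nullable)
Nullable: {}


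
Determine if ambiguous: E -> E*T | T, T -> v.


precedence layered via separate nonterminal T: deterministic
Unambiguous


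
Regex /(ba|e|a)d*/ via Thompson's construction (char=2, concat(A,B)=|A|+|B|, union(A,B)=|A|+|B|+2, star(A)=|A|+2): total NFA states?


Syntax tree has 5 char leaf(s), 2 union(s), 1 star(s)
chars contribute 5×2 = 10; each union adds +2; each star adds +2
Total: 10 + 4 + 2 = 16 states


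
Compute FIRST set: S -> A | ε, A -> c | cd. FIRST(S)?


Per alternative of S: FIRST(A) = {c}; FIRST(ε) = {ε}
FIRST(S) = {c, ε}


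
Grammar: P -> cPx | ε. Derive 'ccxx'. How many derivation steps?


Derivation: P => cPx => ccPxx => ccxx
Steps: 3


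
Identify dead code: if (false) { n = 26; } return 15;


condition is constant false, so the whole block is unreachable
Dead: 'if (false) { n = 26; }'


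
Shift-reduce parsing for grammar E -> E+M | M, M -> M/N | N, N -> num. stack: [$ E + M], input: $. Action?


handle 'E+M' on top; lookahead ∈ FOLLOW(E) = {+, $}
Action: reduce (E -> E+M)


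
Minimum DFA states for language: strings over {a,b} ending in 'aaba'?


Track the longest suffix of input matching a prefix of 'aaba': 5 classes (prefixes of length 0..4)
Minimal DFA: 5 states


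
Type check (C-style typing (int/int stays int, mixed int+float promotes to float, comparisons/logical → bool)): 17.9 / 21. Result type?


Operand types: float / int
Rule: mixed int/float promotes to float; int/int stays int
Result type: float


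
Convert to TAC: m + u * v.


Break into single-operator statements:
t1 = u * v
t2 = m + t1


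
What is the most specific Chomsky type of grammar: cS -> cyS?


LHS has context (more than one symbol) and |LHS| ≤ |RHS|
Classification: Type 1 (Context-Sensitive)


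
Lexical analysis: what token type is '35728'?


Pattern: digits only
Type: INTEGER_LITERAL


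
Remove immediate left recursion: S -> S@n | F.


Left-recursive alternatives: S@n; non-recursive: F
Introduce S': S -> FS', S' -> @nS' | ε


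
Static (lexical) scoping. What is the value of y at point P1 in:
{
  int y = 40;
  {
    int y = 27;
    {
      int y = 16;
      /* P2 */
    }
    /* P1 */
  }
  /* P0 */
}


y declared in the same block as P1
y = 27


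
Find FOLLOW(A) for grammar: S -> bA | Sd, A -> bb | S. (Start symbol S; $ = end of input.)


$ ∈ FOLLOW(S). For each A -> αBβ: add FIRST(β)\{ε} to FOLLOW(B); if β nullable, add FOLLOW(A).
FOLLOW(A) = {$, d}


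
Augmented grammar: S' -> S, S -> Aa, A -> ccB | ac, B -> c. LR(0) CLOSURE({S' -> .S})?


Start: S' -> .S
For each item with dot before a nonterminal B, add B -> .γ for every B-production
Closure: [S' -> .S, S -> .Aa, A -> .ccB, A -> .ac]


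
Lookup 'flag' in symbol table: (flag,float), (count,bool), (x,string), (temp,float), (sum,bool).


Lookup 'flag' → type float


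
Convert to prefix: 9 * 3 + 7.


left-to-right (same/higher precedence on left): tree is (+ (* 9 3) 7)
Prefix: + * 9 3 7


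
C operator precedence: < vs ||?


'<' is relational (level 7); '||' is logical OR (level 1)
Higher level binds tighter
'<' has higher precedence than '||'


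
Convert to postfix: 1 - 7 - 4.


Left to right (same or higher precedence on left)
Postfix: 1 7 - 4 -


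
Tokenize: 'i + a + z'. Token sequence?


Scan left to right, longest-match per lexeme
Tokens: ID(i), OP(+), ID(a), OP(+), ID(z)


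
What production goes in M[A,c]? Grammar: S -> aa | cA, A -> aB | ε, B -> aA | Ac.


For [A, c]: ε is nullable and 'c' ∈ FOLLOW(A)
Entry: A -> ε


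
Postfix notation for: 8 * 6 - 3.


Left to right (same or higher precedence on left)
Postfix: 8 6 * 3 -


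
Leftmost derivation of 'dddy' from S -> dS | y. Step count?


Derivation: S => dS => ddS => dddS => dddy
Steps: 4


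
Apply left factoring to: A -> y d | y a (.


Common prefix: 'y'
Factored: A -> y A', A' -> d | a (


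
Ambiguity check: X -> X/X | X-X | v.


'v/v-v' has two parse trees (no precedence encoded between / and -)
Ambiguous


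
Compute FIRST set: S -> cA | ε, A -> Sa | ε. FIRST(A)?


Per alternative of A: FIRST(Sa) = {a, c}; FIRST(ε) = {ε}
FIRST(A) = {a, c, ε}


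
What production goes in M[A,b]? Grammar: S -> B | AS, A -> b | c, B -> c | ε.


For [A, b]: 'b' ∈ FIRST(b)
Entry: A -> b


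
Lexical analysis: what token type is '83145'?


Pattern: digits only
Type: INTEGER_LITERAL


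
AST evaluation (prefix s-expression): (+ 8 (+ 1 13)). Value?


Evaluate inner: (+ 1 13) = 14
Evaluate root: (+ 8 14) = 22
Result: 22


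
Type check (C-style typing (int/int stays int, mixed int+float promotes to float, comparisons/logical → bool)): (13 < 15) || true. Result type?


Operand types: bool || bool
Rule: logical operators take bool operands and yield bool
Result type: bool


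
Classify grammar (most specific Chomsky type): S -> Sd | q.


Left-linear: every RHS is a terminal or one nonterminal followed by a terminal
Classification: Type 3 (Regular)


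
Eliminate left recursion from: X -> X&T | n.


Left-recursive alternatives: X&T; non-recursive: n
Introduce X': X -> nX', X' -> &TX' | ε


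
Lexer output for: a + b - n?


Scan left to right, longest-match per lexeme
Tokens: ID(a), OP(+), ID(b), OP(-), ID(n)


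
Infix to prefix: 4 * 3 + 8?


left-to-right (same/higher precedence on left): tree is (+ (* 4 3) 8)
Prefix: + * 4 3 8


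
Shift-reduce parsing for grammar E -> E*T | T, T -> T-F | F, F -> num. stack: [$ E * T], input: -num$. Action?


'-' can extend T; shift to build T -> T-F
Action: shift


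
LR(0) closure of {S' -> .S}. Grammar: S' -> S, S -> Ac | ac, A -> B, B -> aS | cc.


Start: S' -> .S
For each item with dot before a nonterminal B, add B -> .γ for every B-production
Closure: [S' -> .S, S -> .Ac, S -> .ac, A -> .B, B -> .aS, B -> .cc]


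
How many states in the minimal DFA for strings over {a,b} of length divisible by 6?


Track length mod 6: states 0..5, accept at 0
Minimal DFA: 6 states


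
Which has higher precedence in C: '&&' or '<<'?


'<<' is shift (level 8); '&&' is logical AND (level 2)
Higher level binds tighter
'<<' has higher precedence than '&&'


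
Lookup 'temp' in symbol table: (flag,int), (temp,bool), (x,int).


Lookup 'temp' → type bool


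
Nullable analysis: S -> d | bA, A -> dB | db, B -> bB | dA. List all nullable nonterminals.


A nonterminal is nullable iff some alternative derives ε (directly, or every symbol in it is nullable)
Nullable: {}


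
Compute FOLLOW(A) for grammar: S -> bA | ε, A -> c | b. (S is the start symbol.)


$ ∈ FOLLOW(S). For each A -> αBβ: add FIRST(β)\{ε} to FOLLOW(B); if β nullable, add FOLLOW(A).
FOLLOW(A) = {$}


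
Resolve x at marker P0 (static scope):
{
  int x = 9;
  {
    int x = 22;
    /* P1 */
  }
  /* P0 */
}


x declared in the same block as P0
x = 9


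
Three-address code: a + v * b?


Break into single-operator statements:
t1 = v * b
t2 = a + t1


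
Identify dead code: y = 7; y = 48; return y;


first assignment to y is overwritten before any read
Dead: 'y = 7'


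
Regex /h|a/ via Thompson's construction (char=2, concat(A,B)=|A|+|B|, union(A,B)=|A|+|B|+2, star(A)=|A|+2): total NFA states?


Syntax tree has 2 char leaf(s), 1 union(s), 0 star(s)
chars contribute 2×2 = 4; each union adds +2; each star adds +2
Total: 4 + 2 + 0 = 6 states


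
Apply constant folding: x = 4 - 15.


4 - 15 = -11 at compile time
Optimized: x = -11


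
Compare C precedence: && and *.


'*' is multiplicative (level 10); '&&' is logical AND (level 2)
Higher level binds tighter
'*' has higher precedence than '&&'


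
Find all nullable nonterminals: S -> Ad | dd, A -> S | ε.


A nonterminal is nullable iff some alternative derives ε (directly, or every symbol in it is nullable)
Nullable: {A}


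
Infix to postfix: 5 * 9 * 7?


Left to right (same or higher precedence on left)
Postfix: 5 9 * 7 *


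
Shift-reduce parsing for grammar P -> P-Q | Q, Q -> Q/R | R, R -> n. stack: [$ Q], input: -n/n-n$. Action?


lookahead ∉ {/} so Q won't extend; reduce P -> Q
Action: reduce (P -> Q)


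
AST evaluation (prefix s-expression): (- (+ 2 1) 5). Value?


Evaluate inner: (+ 2 1) = 3
Evaluate root: (- 3 5) = -2
Result: -2


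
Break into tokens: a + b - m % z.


Scan left to right, longest-match per lexeme
Tokens: ID(a), OP(+), ID(b), OP(-), ID(m), OP(%), ID(z)


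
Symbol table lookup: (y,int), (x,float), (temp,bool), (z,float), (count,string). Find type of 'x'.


Lookup 'x' → type float


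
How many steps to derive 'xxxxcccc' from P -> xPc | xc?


Derivation: P => xPc => xxPcc => xxxPccc => xxxxcccc
Steps: 4


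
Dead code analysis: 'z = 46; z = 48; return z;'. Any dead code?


first assignment to z is overwritten before any read
Dead: 'z = 46'


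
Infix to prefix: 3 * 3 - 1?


left-to-right (same/higher precedence on left): tree is (- (* 3 3) 1)
Prefix: - * 3 3 1


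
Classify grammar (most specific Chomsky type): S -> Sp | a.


Left-linear: every RHS is a terminal or one nonterminal followed by a terminal
Classification: Type 3 (Regular)


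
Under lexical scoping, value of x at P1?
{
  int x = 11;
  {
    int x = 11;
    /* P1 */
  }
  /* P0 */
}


x declared in the same block as P1
x = 11


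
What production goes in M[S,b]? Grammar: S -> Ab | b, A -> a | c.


For [S, b]: 'b' ∈ FIRST(b)
Entry: S -> b


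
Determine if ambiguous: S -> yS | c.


right-linear, alternatives start with distinct terminals 'y' vs 'c': unique leftmost derivation
Unambiguous


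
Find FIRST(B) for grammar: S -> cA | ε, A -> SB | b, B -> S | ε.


Per alternative of B: FIRST(S) = {c, ε}; FIRST(ε) = {ε}
FIRST(B) = {c, ε}


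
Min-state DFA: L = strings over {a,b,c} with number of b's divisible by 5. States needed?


Track (count of b) mod 5: states 0..4, accept at 0
Minimal DFA: 5 states


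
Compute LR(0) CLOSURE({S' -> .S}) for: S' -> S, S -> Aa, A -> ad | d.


Start: S' -> .S
For each item with dot before a nonterminal B, add B -> .γ for every B-production
Closure: [S' -> .S, S -> .Aa, A -> .ad, A -> .d]


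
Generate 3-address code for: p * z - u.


Break into single-operator statements:
t1 = p * z
t2 = t1 - u


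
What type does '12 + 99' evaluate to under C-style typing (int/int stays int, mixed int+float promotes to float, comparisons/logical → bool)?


Operand types: int + int
Rule: mixed int/float promotes to float; int/int stays int
Result type: int


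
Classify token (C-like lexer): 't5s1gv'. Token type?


Pattern: letter/underscore followed by alphanumerics, not a keyword
Type: IDENTIFIER


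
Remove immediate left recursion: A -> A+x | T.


Left-recursive alternatives: A+x; non-recursive: T
Introduce A': A -> TA', A' -> +xA' | ε


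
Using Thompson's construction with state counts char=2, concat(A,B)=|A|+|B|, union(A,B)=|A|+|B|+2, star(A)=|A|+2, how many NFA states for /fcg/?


Syntax tree has 3 char leaf(s), 0 union(s), 0 star(s)
chars contribute 3×2 = 6; each union adds +2; each star adds +2
Total: 6 + 0 + 0 = 6 states


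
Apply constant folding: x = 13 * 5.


13 * 5 = 65 at compile time
Optimized: x = 65


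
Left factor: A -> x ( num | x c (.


Common prefix: 'x'
Factored: A -> x A', A' -> ( num | c (


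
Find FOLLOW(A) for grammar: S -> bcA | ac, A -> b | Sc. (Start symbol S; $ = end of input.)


$ ∈ FOLLOW(S). For each A -> αBβ: add FIRST(β)\{ε} to FOLLOW(B); if β nullable, add FOLLOW(A).
FOLLOW(A) = {$, c}


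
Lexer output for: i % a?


Scan left to right, longest-match per lexeme
Tokens: ID(i), OP(%), ID(a)


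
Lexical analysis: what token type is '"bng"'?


Pattern: double-quoted sequence
Type: STRING_LITERAL


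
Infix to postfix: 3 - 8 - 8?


Left to right (same or higher precedence on left)
Postfix: 3 8 - 8 -


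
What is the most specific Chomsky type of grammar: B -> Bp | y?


Left-linear: every RHS is a terminal or one nonterminal followed by a terminal
Classification: Type 3 (Regular)


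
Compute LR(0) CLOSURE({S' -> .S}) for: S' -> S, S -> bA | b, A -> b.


Start: S' -> .S
For each item with dot before a nonterminal B, add B -> .γ for every B-production
Closure: [S' -> .S, S -> .bA, S -> .b]


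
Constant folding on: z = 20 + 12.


20 + 12 = 32 at compile time
Optimized: z = 32


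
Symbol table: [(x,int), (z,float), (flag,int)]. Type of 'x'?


Lookup 'x' → type int


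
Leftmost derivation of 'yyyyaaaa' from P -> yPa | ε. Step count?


Derivation: P => yPa => yyPaa => yyyPaaa => yyyyPaaaa => yyyyaaaa
Steps: 5


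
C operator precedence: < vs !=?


'<' is relational (level 7); '!=' is equality (level 6)
Higher level binds tighter
'<' has higher precedence than '!='


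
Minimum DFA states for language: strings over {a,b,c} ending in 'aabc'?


Track the longest suffix of input matching a prefix of 'aabc': 5 classes (prefixes of length 0..4)
Minimal DFA: 5 states


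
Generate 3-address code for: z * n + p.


Break into single-operator statements:
t1 = z * n
t2 = t1 + p


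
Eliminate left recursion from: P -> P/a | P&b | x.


Left-recursive alternatives: P/a, P&b; non-recursive: x
Introduce P': P -> xP', P' -> /aP' | &bP' | ε


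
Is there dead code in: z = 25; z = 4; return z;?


first assignment to z is overwritten before any read
Dead: 'z = 25'


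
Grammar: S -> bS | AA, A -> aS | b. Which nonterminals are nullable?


A nonterminal is nullable iff some alternative derives ε (directly, or every symbol in it is nullable)
Nullable: {}


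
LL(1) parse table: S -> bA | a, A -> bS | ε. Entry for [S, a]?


For [S, a]: 'a' ∈ FIRST(a)
Entry: S -> a


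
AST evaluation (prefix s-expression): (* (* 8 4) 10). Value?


Evaluate inner: (* 8 4) = 32
Evaluate root: (* 32 10) = 320
Result: 320


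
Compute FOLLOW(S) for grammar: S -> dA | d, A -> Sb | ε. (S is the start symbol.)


$ ∈ FOLLOW(S). For each A -> αBβ: add FIRST(β)\{ε} to FOLLOW(B); if β nullable, add FOLLOW(A).
FOLLOW(S) = {$, b}
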